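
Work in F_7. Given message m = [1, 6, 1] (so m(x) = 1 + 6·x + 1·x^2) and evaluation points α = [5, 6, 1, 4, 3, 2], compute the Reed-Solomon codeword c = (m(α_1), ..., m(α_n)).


c = [0, 3, 1, 6, 0, 3]

Message polynomial: m(x) = 1 + 6·x + 1·x^2 (mod 7).
For each evaluation point α_i, compute m(α_i) mod 7:
  α_1 = 5: Horner steps 1 → 4 → 0, so m(5) = 0.
  α_2 = 6: Horner steps 1 → 5 → 3, so m(6) = 3.
  α_3 = 1: Horner steps 1 → 0 → 1, so m(1) = 1.
  α_4 = 4: Horner steps 1 → 3 → 6, so m(4) = 6.
  α_5 = 3: Horner steps 1 → 2 → 0, so m(3) = 0.
  α_6 = 2: Horner steps 1 → 1 → 3, so m(2) = 3.
Codeword c = [0, 3, 1, 6, 0, 3] ∈ F_7^6.


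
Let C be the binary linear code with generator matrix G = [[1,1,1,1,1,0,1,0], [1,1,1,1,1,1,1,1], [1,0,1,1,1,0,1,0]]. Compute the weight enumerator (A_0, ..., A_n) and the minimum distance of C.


Weight distribution: A_0 = 1, A_1 = 1, A_2 = 1, A_3 = 1, A_5 = 1, A_6 = 1, A_7 = 1, A_8 = 1. Minimum distance d = 1.

Enumerate all 2^3 = 8 messages m ∈ F_2^3.
For each, compute codeword c = mG in F_2^8, then tally its weight.
  m = 000 → c = 00000000, weight = 0.
  m = 100 → c = 11111010, weight = 6.
  m = 010 → c = 11111111, weight = 8.
  m = 110 → c = 00000101, weight = 2.
  m = 001 → c = 10111010, weight = 5.
  m = 101 → c = 01000000, weight = 1.
  m = 011 → c = 01000101, weight = 3.
  m = 111 → c = 10111111, weight = 7.
Tally weights:
  weight 0: 1 codewords.
  weight 1: 1 codewords.
  weight 2: 1 codewords.
  weight 3: 1 codewords.
  weight 5: 1 codewords.
  weight 6: 1 codewords.
  weight 7: 1 codewords.
  weight 8: 1 codewords.
Minimum distance d = smallest w > 0 with A_w > 0 = 1.
Sanity: Σ A_w = 8 = 2^3 = 8 ✓.


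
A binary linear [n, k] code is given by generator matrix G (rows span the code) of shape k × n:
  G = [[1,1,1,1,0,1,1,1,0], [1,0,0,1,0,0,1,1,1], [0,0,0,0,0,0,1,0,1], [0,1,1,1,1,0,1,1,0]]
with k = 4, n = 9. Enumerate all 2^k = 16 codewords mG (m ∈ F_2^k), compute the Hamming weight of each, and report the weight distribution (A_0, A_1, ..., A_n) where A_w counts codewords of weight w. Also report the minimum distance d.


Weight distribution: A_0 = 1, A_2 = 1, A_3 = 2, A_4 = 3, A_5 = 4, A_6 = 3, A_7 = 2. Minimum distance d = 2.

Enumerate all 2^4 = 16 messages m ∈ F_2^4.
For each, compute codeword c = mG in F_2^9, then tally its weight.
  m = 0000 → c = 000000000, weight = 0.
  m = 1000 → c = 111101110, weight = 7.
  m = 0100 → c = 100100111, weight = 5.
  m = 1100 → c = 011001001, weight = 4.
  m = 0010 → c = 000000101, weight = 2.
  m = 1010 → c = 111101011, weight = 7.
  m = 0110 → c = 100100010, weight = 3.
  m = 1110 → c = 011001100, weight = 4.
  m = 0001 → c = 011110110, weight = 6.
  m = 1001 → c = 100011000, weight = 3.
  m = 0101 → c = 111010001, weight = 5.
  m = 1101 → c = 000111111, weight = 6.
  m = 0011 → c = 011110011, weight = 6.
  m = 1011 → c = 100011101, weight = 5.
  m = 0111 → c = 111010100, weight = 5.
  m = 1111 → c = 000111010, weight = 4.
Tally weights:
  weight 0: 1 codewords.
  weight 2: 1 codewords.
  weight 3: 2 codewords.
  weight 4: 3 codewords.
  weight 5: 4 codewords.
  weight 6: 3 codewords.
  weight 7: 2 codewords.
Minimum distance d = smallest w > 0 with A_w > 0 = 2.
Sanity: Σ A_w = 16 = 2^4 = 16 ✓.


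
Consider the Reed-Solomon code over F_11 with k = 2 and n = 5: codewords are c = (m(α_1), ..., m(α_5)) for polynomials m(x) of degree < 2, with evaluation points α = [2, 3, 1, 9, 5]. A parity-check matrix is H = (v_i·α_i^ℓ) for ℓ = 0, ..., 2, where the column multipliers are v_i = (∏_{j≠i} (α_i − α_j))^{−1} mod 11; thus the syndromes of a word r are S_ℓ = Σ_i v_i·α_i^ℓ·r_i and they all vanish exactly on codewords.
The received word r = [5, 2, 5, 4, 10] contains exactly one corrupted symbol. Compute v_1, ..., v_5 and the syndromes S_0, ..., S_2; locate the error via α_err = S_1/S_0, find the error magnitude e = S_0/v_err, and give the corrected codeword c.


S = (7, 3, 6), error at position 1, error magnitude e = 7, c = [9, 2, 5, 4, 10].

Step 1: column multipliers v_i = (∏_{j≠i}(α_i − α_j))^{−1} mod 11.
  i = 1 (α = 2): (2−3)(2−1)(2−9)(2−5) = (−1)·1·(−7)·(−3) = −21 ≡ 1, so v_1 = 1^{−1} = 1 (mod 11).
  i = 2 (α = 3): (3−2)(3−1)(3−9)(3−5) = 1·2·(−6)·(−2) = 24 ≡ 2, so v_2 = 2^{−1} = 6 (mod 11).
  i = 3 (α = 1): (1−2)(1−3)(1−9)(1−5) = (−1)·(−2)·(−8)·(−4) = 64 ≡ 9, so v_3 = 9^{−1} = 5 (mod 11).
  i = 4 (α = 9): (9−2)(9−3)(9−1)(9−5) = 7·6·8·4 = 1344 ≡ 2, so v_4 = 2^{−1} = 6 (mod 11).
  i = 5 (α = 5): (5−2)(5−3)(5−1)(5−9) = 3·2·4·(−4) = −96 ≡ 3, so v_5 = 3^{−1} = 4 (mod 11).
  v = [1, 6, 5, 6, 4].
Step 2: syndromes of r = [5, 2, 5, 4, 10] (all sums mod 11).
  S_0 = Σ v_i r_i = 1·5 + 6·2 + 5·5 + 6·4 + 4·10 = 106 ≡ 7.
  S_1 = Σ v_i α_i r_i = 1·2·5 + 6·3·2 + 5·1·5 + 6·9·4 + 4·5·10 = 487 ≡ 3.
  α_i^2 mod 11 = [4, 9, 1, 4, 3].
  S_2 = Σ v_i α_i^2 r_i = 1·4·5 + 6·9·2 + 5·1·5 + 6·4·4 + 4·3·10 = 369 ≡ 6.
  S = (7, 3, 6) ≠ 0, so r is not a codeword (an error is present).
Step 3: locate the error. For a single error e at position i, S_ℓ = v_i·e·α_i^ℓ, so α_err = S_1/S_0.
  S_0^{−1} = 7^{−1} = 8 (mod 11), so α_err = 3·8 = 24 ≡ 2 = α_1. Error position i = 1.
  Consistency check: S_2/S_1 = 6·4 = 24 ≡ 2 = α_err ✓ (single-error assumption holds).
Step 4: error magnitude e = S_0/v_1 = S_0·∏_{j≠1}(α_1 − α_j) = 7·1 = 7 ≡ 7 (mod 11).
Step 5: correct position 1: c_1 = r_1 − e = 5 − 7 ≡ 9 (mod 11). Hence c = [9, 2, 5, 4, 10].
  Check: interpolating c through the α_i gives m(x) = 1 + 4·x (degree < 2) with m(α_i) = c_i for every i, so c is indeed a codeword.


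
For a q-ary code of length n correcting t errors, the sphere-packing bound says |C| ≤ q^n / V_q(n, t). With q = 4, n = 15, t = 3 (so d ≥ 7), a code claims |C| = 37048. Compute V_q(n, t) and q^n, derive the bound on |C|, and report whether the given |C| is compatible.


V_q(n, t) = 13276, q^n = 1073741824, Hamming bound = 80878, |C| = 37048 ≤ bound (satisfied).

Step 1: Compute V_q(n, t) = Σ_{j=0}^3 C(n, j) (q−1)^j.
  j = 0: C(15,0)·(3)^0 = 1·1 = 1.
  j = 1: C(15,1)·(3)^1 = 15·3 = 45.
  j = 2: C(15,2)·(3)^2 = 105·9 = 945.
  j = 3: C(15,3)·(3)^3 = 455·27 = 12285.
  V_q(n, t) = 1 + 45 + 945 + 12285 = 13276.
Step 2: q^n = 4^15 = 1073741824.
Step 3: Hamming bound ⌊q^n / V_q(n,t)⌋ = ⌊1073741824/13276⌋ = 80878.
Step 4: Compare |C| = 37048 to 80878: satisfied.
The claimed |C| lies below the Hamming bound.


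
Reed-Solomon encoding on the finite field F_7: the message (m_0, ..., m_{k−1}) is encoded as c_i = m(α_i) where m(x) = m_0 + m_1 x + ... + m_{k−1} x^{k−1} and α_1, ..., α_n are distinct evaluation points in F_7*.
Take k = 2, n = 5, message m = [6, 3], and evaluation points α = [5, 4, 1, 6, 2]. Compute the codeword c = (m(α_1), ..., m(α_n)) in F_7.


c = [0, 4, 2, 3, 5]

Message polynomial: m(x) = 6 + 3·x (mod 7).
For each evaluation point α_i, compute m(α_i) mod 7:
  α_1 = 5: Horner steps 3 → 0, so m(5) = 0.
  α_2 = 4: Horner steps 3 → 4, so m(4) = 4.
  α_3 = 1: Horner steps 3 → 2, so m(1) = 2.
  α_4 = 6: Horner steps 3 → 3, so m(6) = 3.
  α_5 = 2: Horner steps 3 → 5, so m(2) = 5.
Codeword c = [0, 4, 2, 3, 5] ∈ F_7^5.


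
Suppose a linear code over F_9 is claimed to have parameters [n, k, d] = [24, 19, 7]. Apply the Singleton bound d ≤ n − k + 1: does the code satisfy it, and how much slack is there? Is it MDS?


Singleton RHS = n − k + 1 = 6, slack = -1, bound violated (no such code; not MDS).

Singleton bound: d ≤ n − k + 1.
Here n = 24, k = 19, so n − k + 1 = 6.
Given d = 7, check d ≤ 6: NO.
Slack = (n − k + 1) − d = -1.
The slack is negative: d = 7 exceeds n − k + 1 = 6 by 1, so the Singleton bound is violated and no linear [24, 19, 7]_9 code can exist. In particular it is not MDS (MDS requires d = n − k + 1 exactly).
Description: the claimed parameters are [24, 19, 7]_9; such a code would be impossible (violates the Singleton bound).


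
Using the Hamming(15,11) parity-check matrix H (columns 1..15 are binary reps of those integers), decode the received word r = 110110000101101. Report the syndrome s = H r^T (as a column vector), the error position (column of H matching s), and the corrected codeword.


s = (0, 1, 1, 0)^T, error position = 6, corrected codeword c = 110111000101101

Compute s = H r^T mod 2 one row at a time:
  s_1 = 0 + 0 + 1 + 0 + 1 + 1 + 0 + 1 = 4 ≡ 0 (mod 2).
  s_2 = 1 + 1 + 0 + 0 + 1 + 1 + 0 + 1 = 5 ≡ 1 (mod 2).
  s_3 = 1 + 0 + 0 + 0 + 1 + 0 + 0 + 1 = 3 ≡ 1 (mod 2).
  s_4 = 1 + 0 + 1 + 0 + 0 + 0 + 1 + 1 = 4 ≡ 0 (mod 2).
s = (0, 1, 1, 0)^T — this equals column 6 of H (binary 0110), so error is at position 6.
Correct: flip bit 6 of r = 110110000101101 to get c = 110111000101101.


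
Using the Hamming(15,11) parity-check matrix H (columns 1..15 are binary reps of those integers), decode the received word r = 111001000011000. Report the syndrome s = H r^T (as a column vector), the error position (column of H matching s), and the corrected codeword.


s = (0, 0, 0, 1)^T, error position = 1, corrected codeword c = 011001000011000

Compute s = H r^T mod 2 one row at a time:
  s_1 = 0 + 0 + 0 + 1 + 1 + 0 + 0 + 0 = 2 ≡ 0 (mod 2).
  s_2 = 0 + 0 + 1 + 0 + 1 + 0 + 0 + 0 = 2 ≡ 0 (mod 2).
  s_3 = 1 + 1 + 1 + 0 + 0 + 1 + 0 + 0 = 4 ≡ 0 (mod 2).
  s_4 = 1 + 1 + 0 + 0 + 0 + 1 + 0 + 0 = 3 ≡ 1 (mod 2).
s = (0, 0, 0, 1)^T — this equals column 1 of H (binary 0001), so error is at position 1.
Correct: flip bit 1 of r = 111001000011000 to get c = 011001000011000.


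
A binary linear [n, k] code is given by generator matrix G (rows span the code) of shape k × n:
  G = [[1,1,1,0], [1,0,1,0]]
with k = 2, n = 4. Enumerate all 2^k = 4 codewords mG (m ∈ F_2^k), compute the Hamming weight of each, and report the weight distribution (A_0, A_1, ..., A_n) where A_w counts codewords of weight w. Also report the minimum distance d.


Weight distribution: A_0 = 1, A_1 = 1, A_2 = 1, A_3 = 1. Minimum distance d = 1.

Enumerate all 2^2 = 4 messages m ∈ F_2^2.
For each, compute codeword c = mG in F_2^4, then tally its weight.
  m = 00 → c = 0000, weight = 0.
  m = 10 → c = 1110, weight = 3.
  m = 01 → c = 1010, weight = 2.
  m = 11 → c = 0100, weight = 1.
Tally weights:
  weight 0: 1 codewords.
  weight 1: 1 codewords.
  weight 2: 1 codewords.
  weight 3: 1 codewords.
Minimum distance d = smallest w > 0 with A_w > 0 = 1.
Sanity: Σ A_w = 4 = 2^2 = 4 ✓.


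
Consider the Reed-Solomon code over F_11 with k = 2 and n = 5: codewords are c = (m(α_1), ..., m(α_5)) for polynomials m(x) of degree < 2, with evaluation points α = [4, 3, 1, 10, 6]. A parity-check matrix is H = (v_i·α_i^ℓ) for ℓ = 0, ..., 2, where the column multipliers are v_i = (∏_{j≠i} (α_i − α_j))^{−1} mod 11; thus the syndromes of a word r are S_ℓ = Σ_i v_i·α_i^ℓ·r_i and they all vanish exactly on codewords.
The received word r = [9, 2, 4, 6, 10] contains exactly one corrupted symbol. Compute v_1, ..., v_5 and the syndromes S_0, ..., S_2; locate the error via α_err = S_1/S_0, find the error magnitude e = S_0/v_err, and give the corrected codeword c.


S = (10, 7, 6), error at position 1, error magnitude e = 8, c = [1, 2, 4, 6, 10].

Step 1: column multipliers v_i = (∏_{j≠i}(α_i − α_j))^{−1} mod 11.
  i = 1 (α = 4): (4−3)(4−1)(4−10)(4−6) = 1·3·(−6)·(−2) = 36 ≡ 3, so v_1 = 3^{−1} = 4 (mod 11).
  i = 2 (α = 3): (3−4)(3−1)(3−10)(3−6) = (−1)·2·(−7)·(−3) = −42 ≡ 2, so v_2 = 2^{−1} = 6 (mod 11).
  i = 3 (α = 1): (1−4)(1−3)(1−10)(1−6) = (−3)·(−2)·(−9)·(−5) = 270 ≡ 6, so v_3 = 6^{−1} = 2 (mod 11).
  i = 4 (α = 10): (10−4)(10−3)(10−1)(10−6) = 6·7·9·4 = 1512 ≡ 5, so v_4 = 5^{−1} = 9 (mod 11).
  i = 5 (α = 6): (6−4)(6−3)(6−1)(6−10) = 2·3·5·(−4) = −120 ≡ 1, so v_5 = 1^{−1} = 1 (mod 11).
  v = [4, 6, 2, 9, 1].
Step 2: syndromes of r = [9, 2, 4, 6, 10] (all sums mod 11).
  S_0 = Σ v_i r_i = 4·9 + 6·2 + 2·4 + 9·6 + 1·10 = 120 ≡ 10.
  S_1 = Σ v_i α_i r_i = 4·4·9 + 6·3·2 + 2·1·4 + 9·10·6 + 1·6·10 = 788 ≡ 7.
  α_i^2 mod 11 = [5, 9, 1, 1, 3].
  S_2 = Σ v_i α_i^2 r_i = 4·5·9 + 6·9·2 + 2·1·4 + 9·1·6 + 1·3·10 = 380 ≡ 6.
  S = (10, 7, 6) ≠ 0, so r is not a codeword (an error is present).
Step 3: locate the error. For a single error e at position i, S_ℓ = v_i·e·α_i^ℓ, so α_err = S_1/S_0.
  S_0^{−1} = 10^{−1} = 10 (mod 11), so α_err = 7·10 = 70 ≡ 4 = α_1. Error position i = 1.
  Consistency check: S_2/S_1 = 6·8 = 48 ≡ 4 = α_err ✓ (single-error assumption holds).
Step 4: error magnitude e = S_0/v_1 = S_0·∏_{j≠1}(α_1 − α_j) = 10·3 = 30 ≡ 8 (mod 11).
Step 5: correct position 1: c_1 = r_1 − e = 9 − 8 ≡ 1 (mod 11). Hence c = [1, 2, 4, 6, 10].
  Check: interpolating c through the α_i gives m(x) = 5 + 10·x (degree < 2) with m(α_i) = c_i for every i, so c is indeed a codeword.


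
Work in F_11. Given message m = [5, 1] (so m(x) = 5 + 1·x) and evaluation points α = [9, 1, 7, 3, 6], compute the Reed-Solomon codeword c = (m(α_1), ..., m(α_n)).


c = [3, 6, 1, 8, 0]

Message polynomial: m(x) = 5 + 1·x (mod 11).
For each evaluation point α_i, compute m(α_i) mod 11:
  α_1 = 9: Horner steps 1 → 3, so m(9) = 3.
  α_2 = 1: Horner steps 1 → 6, so m(1) = 6.
  α_3 = 7: Horner steps 1 → 1, so m(7) = 1.
  α_4 = 3: Horner steps 1 → 8, so m(3) = 8.
  α_5 = 6: Horner steps 1 → 0, so m(6) = 0.
Codeword c = [3, 6, 1, 8, 0] ∈ F_11^5.


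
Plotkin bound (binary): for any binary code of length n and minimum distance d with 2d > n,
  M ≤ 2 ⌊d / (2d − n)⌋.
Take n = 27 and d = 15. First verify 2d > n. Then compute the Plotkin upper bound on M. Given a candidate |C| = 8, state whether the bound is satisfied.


Plotkin bound M ≤ 10; given |C| = 8 ≤ bound (satisfied).

Check applicability: 2d = 30, n = 27.
2d − n = 3 > 0, so Plotkin applies.
Compute d/(2d−n) = 15/3 ≈ 5.0000.
⌊d/(2d−n)⌋ = 5.
Plotkin bound: M ≤ 2·5 = 10.
Given |C| = 8, check: satisfied.
This |C| is below the Plotkin bound.


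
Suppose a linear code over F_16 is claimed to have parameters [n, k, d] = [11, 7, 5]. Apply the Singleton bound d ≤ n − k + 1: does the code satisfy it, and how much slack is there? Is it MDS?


Singleton RHS = n − k + 1 = 5, slack = 0, bound satisfied, MDS.

Singleton bound: d ≤ n − k + 1.
Here n = 11, k = 7, so n − k + 1 = 5.
Given d = 5, check d ≤ 5: YES.
Slack = (n − k + 1) − d = 0.
The code is MDS (slack = 0).
Description: the claimed parameters are [11, 7, 5]_16; such a code would be MDS (meets Singleton bound).


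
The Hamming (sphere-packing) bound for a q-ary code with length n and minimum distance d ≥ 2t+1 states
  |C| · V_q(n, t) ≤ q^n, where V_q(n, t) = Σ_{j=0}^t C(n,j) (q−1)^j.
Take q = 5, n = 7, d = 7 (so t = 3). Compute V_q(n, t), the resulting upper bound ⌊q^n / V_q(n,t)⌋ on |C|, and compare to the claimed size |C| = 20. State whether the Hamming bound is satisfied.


V_q(n, t) = 2605, q^n = 78125, Hamming bound = 29, |C| = 20 ≤ bound (satisfied).

Step 1: Compute V_q(n, t) = Σ_{j=0}^3 C(n, j) (q−1)^j.
  j = 0: C(7,0)·(4)^0 = 1·1 = 1.
  j = 1: C(7,1)·(4)^1 = 7·4 = 28.
  j = 2: C(7,2)·(4)^2 = 21·16 = 336.
  j = 3: C(7,3)·(4)^3 = 35·64 = 2240.
  V_q(n, t) = 1 + 28 + 336 + 2240 = 2605.
Step 2: q^n = 5^7 = 78125.
Step 3: Hamming bound ⌊q^n / V_q(n,t)⌋ = ⌊78125/2605⌋ = 29.
Step 4: Compare |C| = 20 to 29: satisfied.
The claimed |C| lies below the Hamming bound.


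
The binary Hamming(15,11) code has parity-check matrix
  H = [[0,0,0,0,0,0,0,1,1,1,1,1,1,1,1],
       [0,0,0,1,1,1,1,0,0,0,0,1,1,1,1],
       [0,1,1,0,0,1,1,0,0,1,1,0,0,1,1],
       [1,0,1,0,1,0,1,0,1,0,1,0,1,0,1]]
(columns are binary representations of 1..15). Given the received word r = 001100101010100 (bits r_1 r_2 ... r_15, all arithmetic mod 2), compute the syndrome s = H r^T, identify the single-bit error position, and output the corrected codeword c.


s = (1, 1, 1, 1)^T, error position = 15, corrected codeword c = 001100101010101

Compute s = H r^T mod 2 one row at a time:
  s_1 = 0 + 1 + 0 + 1 + 0 + 1 + 0 + 0 = 3 ≡ 1 (mod 2).
  s_2 = 1 + 0 + 0 + 1 + 0 + 1 + 0 + 0 = 3 ≡ 1 (mod 2).
  s_3 = 0 + 1 + 0 + 1 + 0 + 1 + 0 + 0 = 3 ≡ 1 (mod 2).
  s_4 = 0 + 1 + 0 + 1 + 1 + 1 + 1 + 0 = 5 ≡ 1 (mod 2).
s = (1, 1, 1, 1)^T — this equals column 15 of H (binary 1111), so error is at position 15.
Correct: flip bit 15 of r = 001100101010100 to get c = 001100101010101.


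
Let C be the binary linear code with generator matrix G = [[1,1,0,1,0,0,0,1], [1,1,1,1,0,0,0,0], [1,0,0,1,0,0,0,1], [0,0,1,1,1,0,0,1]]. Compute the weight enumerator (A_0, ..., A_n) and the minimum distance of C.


Weight distribution: A_0 = 1, A_1 = 1, A_2 = 2, A_3 = 6, A_4 = 5, A_5 = 1. Minimum distance d = 1.

Enumerate all 2^4 = 16 messages m ∈ F_2^4.
For each, compute codeword c = mG in F_2^8, then tally its weight.
  m = 0000 → c = 00000000, weight = 0.
  m = 1000 → c = 11010001, weight = 4.
  m = 0100 → c = 11110000, weight = 4.
  m = 1100 → c = 00100001, weight = 2.
  m = 0010 → c = 10010001, weight = 3.
  m = 1010 → c = 01000000, weight = 1.
  m = 0110 → c = 01100001, weight = 3.
  m = 1110 → c = 10110000, weight = 3.
  m = 0001 → c = 00111001, weight = 4.
  m = 1001 → c = 11101000, weight = 4.
  m = 0101 → c = 11001001, weight = 4.
  m = 1101 → c = 00011000, weight = 2.
  m = 0011 → c = 10101000, weight = 3.
  m = 1011 → c = 01111001, weight = 5.
  m = 0111 → c = 01011000, weight = 3.
  m = 1111 → c = 10001001, weight = 3.
Tally weights:
  weight 0: 1 codewords.
  weight 1: 1 codewords.
  weight 2: 2 codewords.
  weight 3: 6 codewords.
  weight 4: 5 codewords.
  weight 5: 1 codewords.
Minimum distance d = smallest w > 0 with A_w > 0 = 1.
Sanity: Σ A_w = 16 = 2^4 = 16 ✓.


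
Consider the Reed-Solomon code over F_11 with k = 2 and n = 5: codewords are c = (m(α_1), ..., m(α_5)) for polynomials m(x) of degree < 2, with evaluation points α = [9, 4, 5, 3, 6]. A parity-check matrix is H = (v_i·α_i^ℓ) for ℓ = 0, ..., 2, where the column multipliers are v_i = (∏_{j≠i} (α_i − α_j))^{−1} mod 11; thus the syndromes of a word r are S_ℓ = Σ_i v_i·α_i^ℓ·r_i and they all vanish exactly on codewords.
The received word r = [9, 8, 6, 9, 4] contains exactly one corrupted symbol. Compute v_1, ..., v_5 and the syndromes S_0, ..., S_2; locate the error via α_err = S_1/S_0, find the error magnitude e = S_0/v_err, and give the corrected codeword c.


S = (7, 10, 8), error at position 4, error magnitude e = 10, c = [9, 8, 6, 10, 4].

Step 1: column multipliers v_i = (∏_{j≠i}(α_i − α_j))^{−1} mod 11.
  i = 1 (α = 9): (9−4)(9−5)(9−3)(9−6) = 5·4·6·3 = 360 ≡ 8, so v_1 = 8^{−1} = 7 (mod 11).
  i = 2 (α = 4): (4−9)(4−5)(4−3)(4−6) = (−5)·(−1)·1·(−2) = −10 ≡ 1, so v_2 = 1^{−1} = 1 (mod 11).
  i = 3 (α = 5): (5−9)(5−4)(5−3)(5−6) = (−4)·1·2·(−1) = 8 ≡ 8, so v_3 = 8^{−1} = 7 (mod 11).
  i = 4 (α = 3): (3−9)(3−4)(3−5)(3−6) = (−6)·(−1)·(−2)·(−3) = 36 ≡ 3, so v_4 = 3^{−1} = 4 (mod 11).
  i = 5 (α = 6): (6−9)(6−4)(6−5)(6−3) = (−3)·2·1·3 = −18 ≡ 4, so v_5 = 4^{−1} = 3 (mod 11).
  v = [7, 1, 7, 4, 3].
Step 2: syndromes of r = [9, 8, 6, 9, 4] (all sums mod 11).
  S_0 = Σ v_i r_i = 7·9 + 1·8 + 7·6 + 4·9 + 3·4 = 161 ≡ 7.
  S_1 = Σ v_i α_i r_i = 7·9·9 + 1·4·8 + 7·5·6 + 4·3·9 + 3·6·4 = 989 ≡ 10.
  α_i^2 mod 11 = [4, 5, 3, 9, 3].
  S_2 = Σ v_i α_i^2 r_i = 7·4·9 + 1·5·8 + 7·3·6 + 4·9·9 + 3·3·4 = 778 ≡ 8.
  S = (7, 10, 8) ≠ 0, so r is not a codeword (an error is present).
Step 3: locate the error. For a single error e at position i, S_ℓ = v_i·e·α_i^ℓ, so α_err = S_1/S_0.
  S_0^{−1} = 7^{−1} = 8 (mod 11), so α_err = 10·8 = 80 ≡ 3 = α_4. Error position i = 4.
  Consistency check: S_2/S_1 = 8·10 = 80 ≡ 3 = α_err ✓ (single-error assumption holds).
Step 4: error magnitude e = S_0/v_4 = S_0·∏_{j≠4}(α_4 − α_j) = 7·3 = 21 ≡ 10 (mod 11).
Step 5: correct position 4: c_4 = r_4 − e = 9 − 10 ≡ 10 (mod 11). Hence c = [9, 8, 6, 10, 4].
  Check: interpolating c through the α_i gives m(x) = 5 + 9·x (degree < 2) with m(α_i) = c_i for every i, so c is indeed a codeword.


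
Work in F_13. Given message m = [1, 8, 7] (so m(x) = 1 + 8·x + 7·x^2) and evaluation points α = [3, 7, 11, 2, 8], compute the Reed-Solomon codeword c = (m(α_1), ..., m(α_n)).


c = [10, 10, 0, 6, 6]

Message polynomial: m(x) = 1 + 8·x + 7·x^2 (mod 13).
For each evaluation point α_i, compute m(α_i) mod 13:
  α_1 = 3: Horner steps 7 → 3 → 10, so m(3) = 10.
  α_2 = 7: Horner steps 7 → 5 → 10, so m(7) = 10.
  α_3 = 11: Horner steps 7 → 7 → 0, so m(11) = 0.
  α_4 = 2: Horner steps 7 → 9 → 6, so m(2) = 6.
  α_5 = 8: Horner steps 7 → 12 → 6, so m(8) = 6.
Codeword c = [10, 10, 0, 6, 6] ∈ F_13^5.


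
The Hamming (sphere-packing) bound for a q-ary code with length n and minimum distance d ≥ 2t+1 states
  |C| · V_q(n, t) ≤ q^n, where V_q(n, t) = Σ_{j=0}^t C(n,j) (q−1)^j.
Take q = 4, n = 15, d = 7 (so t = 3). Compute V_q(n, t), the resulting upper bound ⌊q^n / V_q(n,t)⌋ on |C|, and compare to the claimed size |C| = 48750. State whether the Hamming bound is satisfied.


V_q(n, t) = 13276, q^n = 1073741824, Hamming bound = 80878, |C| = 48750 ≤ bound (satisfied).

Step 1: Compute V_q(n, t) = Σ_{j=0}^3 C(n, j) (q−1)^j.
  j = 0: C(15,0)·(3)^0 = 1·1 = 1.
  j = 1: C(15,1)·(3)^1 = 15·3 = 45.
  j = 2: C(15,2)·(3)^2 = 105·9 = 945.
  j = 3: C(15,3)·(3)^3 = 455·27 = 12285.
  V_q(n, t) = 1 + 45 + 945 + 12285 = 13276.
Step 2: q^n = 4^15 = 1073741824.
Step 3: Hamming bound ⌊q^n / V_q(n,t)⌋ = ⌊1073741824/13276⌋ = 80878.
Step 4: Compare |C| = 48750 to 80878: satisfied.
The claimed |C| lies below the Hamming bound.


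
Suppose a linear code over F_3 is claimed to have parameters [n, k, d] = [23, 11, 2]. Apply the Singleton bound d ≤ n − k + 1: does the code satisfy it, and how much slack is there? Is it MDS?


Singleton RHS = n − k + 1 = 13, slack = 11, bound satisfied, not MDS.

Singleton bound: d ≤ n − k + 1.
Here n = 23, k = 11, so n − k + 1 = 13.
Given d = 2, check d ≤ 13: YES.
Slack = (n − k + 1) − d = 11.
The code is NOT MDS (slack = 11 > 0).
Description: the claimed parameters are [23, 11, 2]_3; such a code would be non-MDS.


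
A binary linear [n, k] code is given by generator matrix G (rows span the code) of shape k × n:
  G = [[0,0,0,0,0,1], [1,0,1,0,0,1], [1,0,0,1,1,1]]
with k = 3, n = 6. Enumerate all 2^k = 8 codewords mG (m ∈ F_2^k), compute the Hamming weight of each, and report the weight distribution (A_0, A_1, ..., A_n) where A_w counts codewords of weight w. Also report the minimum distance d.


Weight distribution: A_0 = 1, A_1 = 1, A_2 = 1, A_3 = 3, A_4 = 2. Minimum distance d = 1.

Enumerate all 2^3 = 8 messages m ∈ F_2^3.
For each, compute codeword c = mG in F_2^6, then tally its weight.
  m = 000 → c = 000000, weight = 0.
  m = 100 → c = 000001, weight = 1.
  m = 010 → c = 101001, weight = 3.
  m = 110 → c = 101000, weight = 2.
  m = 001 → c = 100111, weight = 4.
  m = 101 → c = 100110, weight = 3.
  m = 011 → c = 001110, weight = 3.
  m = 111 → c = 001111, weight = 4.
Tally weights:
  weight 0: 1 codewords.
  weight 1: 1 codewords.
  weight 2: 1 codewords.
  weight 3: 3 codewords.
  weight 4: 2 codewords.
Minimum distance d = smallest w > 0 with A_w > 0 = 1.
Sanity: Σ A_w = 8 = 2^3 = 8 ✓.


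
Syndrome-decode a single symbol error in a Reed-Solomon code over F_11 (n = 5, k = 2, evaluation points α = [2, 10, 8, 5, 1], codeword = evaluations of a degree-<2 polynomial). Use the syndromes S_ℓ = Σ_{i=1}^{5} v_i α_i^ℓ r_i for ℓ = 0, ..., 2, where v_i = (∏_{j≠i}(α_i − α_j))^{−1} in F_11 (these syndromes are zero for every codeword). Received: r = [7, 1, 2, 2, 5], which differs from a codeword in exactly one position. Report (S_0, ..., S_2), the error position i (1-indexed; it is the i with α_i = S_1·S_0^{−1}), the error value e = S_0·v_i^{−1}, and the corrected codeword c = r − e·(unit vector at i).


S = (5, 7, 1), error at position 3, error magnitude e = 5, c = [7, 1, 8, 2, 5].

Step 1: column multipliers v_i = (∏_{j≠i}(α_i − α_j))^{−1} mod 11.
  i = 1 (α = 2): (2−10)(2−8)(2−5)(2−1) = (−8)·(−6)·(−3)·1 = −144 ≡ 10, so v_1 = 10^{−1} = 10 (mod 11).
  i = 2 (α = 10): (10−2)(10−8)(10−5)(10−1) = 8·2·5·9 = 720 ≡ 5, so v_2 = 5^{−1} = 9 (mod 11).
  i = 3 (α = 8): (8−2)(8−10)(8−5)(8−1) = 6·(−2)·3·7 = −252 ≡ 1, so v_3 = 1^{−1} = 1 (mod 11).
  i = 4 (α = 5): (5−2)(5−10)(5−8)(5−1) = 3·(−5)·(−3)·4 = 180 ≡ 4, so v_4 = 4^{−1} = 3 (mod 11).
  i = 5 (α = 1): (1−2)(1−10)(1−8)(1−5) = (−1)·(−9)·(−7)·(−4) = 252 ≡ 10, so v_5 = 10^{−1} = 10 (mod 11).
  v = [10, 9, 1, 3, 10].
Step 2: syndromes of r = [7, 1, 2, 2, 5] (all sums mod 11).
  S_0 = Σ v_i r_i = 10·7 + 9·1 + 1·2 + 3·2 + 10·5 = 137 ≡ 5.
  S_1 = Σ v_i α_i r_i = 10·2·7 + 9·10·1 + 1·8·2 + 3·5·2 + 10·1·5 = 326 ≡ 7.
  α_i^2 mod 11 = [4, 1, 9, 3, 1].
  S_2 = Σ v_i α_i^2 r_i = 10·4·7 + 9·1·1 + 1·9·2 + 3·3·2 + 10·1·5 = 375 ≡ 1.
  S = (5, 7, 1) ≠ 0, so r is not a codeword (an error is present).
Step 3: locate the error. For a single error e at position i, S_ℓ = v_i·e·α_i^ℓ, so α_err = S_1/S_0.
  S_0^{−1} = 5^{−1} = 9 (mod 11), so α_err = 7·9 = 63 ≡ 8 = α_3. Error position i = 3.
  Consistency check: S_2/S_1 = 1·8 = 8 ≡ 8 = α_err ✓ (single-error assumption holds).
Step 4: error magnitude e = S_0/v_3 = S_0·∏_{j≠3}(α_3 − α_j) = 5·1 = 5 ≡ 5 (mod 11).
Step 5: correct position 3: c_3 = r_3 − e = 2 − 5 ≡ 8 (mod 11). Hence c = [7, 1, 8, 2, 5].
  Check: interpolating c through the α_i gives m(x) = 3 + 2·x (degree < 2) with m(α_i) = c_i for every i, so c is indeed a codeword.


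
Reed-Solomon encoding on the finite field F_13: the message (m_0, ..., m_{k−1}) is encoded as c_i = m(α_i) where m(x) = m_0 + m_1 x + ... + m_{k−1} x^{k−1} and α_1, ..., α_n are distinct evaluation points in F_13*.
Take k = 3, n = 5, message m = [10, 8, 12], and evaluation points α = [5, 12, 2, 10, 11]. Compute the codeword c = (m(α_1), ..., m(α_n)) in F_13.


c = [12, 1, 9, 3, 3]

Message polynomial: m(x) = 10 + 8·x + 12·x^2 (mod 13).
For each evaluation point α_i, compute m(α_i) mod 13:
  α_1 = 5: Horner steps 12 → 3 → 12, so m(5) = 12.
  α_2 = 12: Horner steps 12 → 9 → 1, so m(12) = 1.
  α_3 = 2: Horner steps 12 → 6 → 9, so m(2) = 9.
  α_4 = 10: Horner steps 12 → 11 → 3, so m(10) = 3.
  α_5 = 11: Horner steps 12 → 10 → 3, so m(11) = 3.
Codeword c = [12, 1, 9, 3, 3] ∈ F_13^5.


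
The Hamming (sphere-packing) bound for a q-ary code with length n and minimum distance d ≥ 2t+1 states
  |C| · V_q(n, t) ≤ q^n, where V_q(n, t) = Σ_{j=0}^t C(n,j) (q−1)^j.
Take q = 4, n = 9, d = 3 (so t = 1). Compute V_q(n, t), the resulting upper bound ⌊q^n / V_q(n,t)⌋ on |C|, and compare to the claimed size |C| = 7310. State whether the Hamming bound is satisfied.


V_q(n, t) = 28, q^n = 262144, Hamming bound = 9362, |C| = 7310 ≤ bound (satisfied).

Step 1: Compute V_q(n, t) = Σ_{j=0}^1 C(n, j) (q−1)^j.
  j = 0: C(9,0)·(3)^0 = 1·1 = 1.
  j = 1: C(9,1)·(3)^1 = 9·3 = 27.
  V_q(n, t) = 1 + 27 = 28.
Step 2: q^n = 4^9 = 262144.
Step 3: Hamming bound ⌊q^n / V_q(n,t)⌋ = ⌊262144/28⌋ = 9362.
Step 4: Compare |C| = 7310 to 9362: satisfied.
The claimed |C| lies below the Hamming bound.


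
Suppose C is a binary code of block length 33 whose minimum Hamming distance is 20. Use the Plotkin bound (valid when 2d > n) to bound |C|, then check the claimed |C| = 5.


Plotkin bound M ≤ 4; given |C| = 5 > bound (violated).

Check applicability: 2d = 40, n = 33.
2d − n = 7 > 0, so Plotkin applies.
Compute d/(2d−n) = 20/7 ≈ 2.8571.
⌊d/(2d−n)⌋ = 2.
Plotkin bound: M ≤ 2·2 = 4.
Given |C| = 5, check: VIOLATED.
This |C| is above the Plotkin bound, so no binary code with n = 33, d = 20 and 5 codewords exists.


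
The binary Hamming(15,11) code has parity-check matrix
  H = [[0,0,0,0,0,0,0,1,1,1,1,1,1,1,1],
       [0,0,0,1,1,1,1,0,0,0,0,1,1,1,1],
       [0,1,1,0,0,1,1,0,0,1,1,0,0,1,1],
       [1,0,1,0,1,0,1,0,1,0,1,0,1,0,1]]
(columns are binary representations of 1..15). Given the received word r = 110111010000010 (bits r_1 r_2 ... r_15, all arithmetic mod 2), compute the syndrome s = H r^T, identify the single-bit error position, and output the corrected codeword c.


s = (0, 0, 1, 0)^T, error position = 2, corrected codeword c = 100111010000010

Compute s = H r^T mod 2 one row at a time:
  s_1 = 1 + 0 + 0 + 0 + 0 + 0 + 1 + 0 = 2 ≡ 0 (mod 2).
  s_2 = 1 + 1 + 1 + 0 + 0 + 0 + 1 + 0 = 4 ≡ 0 (mod 2).
  s_3 = 1 + 0 + 1 + 0 + 0 + 0 + 1 + 0 = 3 ≡ 1 (mod 2).
  s_4 = 1 + 0 + 1 + 0 + 0 + 0 + 0 + 0 = 2 ≡ 0 (mod 2).
s = (0, 0, 1, 0)^T — this equals column 2 of H (binary 0010), so error is at position 2.
Correct: flip bit 2 of r = 110111010000010 to get c = 100111010000010.


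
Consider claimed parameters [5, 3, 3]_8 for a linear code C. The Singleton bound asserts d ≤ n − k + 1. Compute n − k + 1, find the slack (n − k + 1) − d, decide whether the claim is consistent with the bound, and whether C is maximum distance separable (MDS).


Singleton RHS = n − k + 1 = 3, slack = 0, bound satisfied, MDS.

Singleton bound: d ≤ n − k + 1.
Here n = 5, k = 3, so n − k + 1 = 3.
Given d = 3, check d ≤ 3: YES.
Slack = (n − k + 1) − d = 0.
The code is MDS (slack = 0).
Description: the claimed parameters are [5, 3, 3]_8; such a code would be MDS (meets Singleton bound).


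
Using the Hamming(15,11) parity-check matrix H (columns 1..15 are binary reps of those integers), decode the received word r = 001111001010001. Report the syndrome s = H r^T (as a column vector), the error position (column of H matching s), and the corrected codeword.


s = (1, 0, 0, 1)^T, error position = 9, corrected codeword c = 001111000010001

Compute s = H r^T mod 2 one row at a time:
  s_1 = 0 + 1 + 0 + 1 + 0 + 0 + 0 + 1 = 3 ≡ 1 (mod 2).
  s_2 = 1 + 1 + 1 + 0 + 0 + 0 + 0 + 1 = 4 ≡ 0 (mod 2).
  s_3 = 0 + 1 + 1 + 0 + 0 + 1 + 0 + 1 = 4 ≡ 0 (mod 2).
  s_4 = 0 + 1 + 1 + 0 + 1 + 1 + 0 + 1 = 5 ≡ 1 (mod 2).
s = (1, 0, 0, 1)^T — this equals column 9 of H (binary 1001), so error is at position 9.
Correct: flip bit 9 of r = 001111001010001 to get c = 001111000010001.


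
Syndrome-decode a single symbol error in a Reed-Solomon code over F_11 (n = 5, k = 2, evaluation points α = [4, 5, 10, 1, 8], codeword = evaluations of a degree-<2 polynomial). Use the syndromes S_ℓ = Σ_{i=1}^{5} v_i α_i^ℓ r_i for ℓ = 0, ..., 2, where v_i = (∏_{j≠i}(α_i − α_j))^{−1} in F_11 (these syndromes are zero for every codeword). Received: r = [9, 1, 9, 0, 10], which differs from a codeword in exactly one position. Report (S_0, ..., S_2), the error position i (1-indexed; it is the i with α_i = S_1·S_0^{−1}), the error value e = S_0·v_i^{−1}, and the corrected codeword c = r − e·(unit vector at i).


S = (4, 7, 4), error at position 3, error magnitude e = 4, c = [9, 1, 5, 0, 10].

Step 1: column multipliers v_i = (∏_{j≠i}(α_i − α_j))^{−1} mod 11.
  i = 1 (α = 4): (4−5)(4−10)(4−1)(4−8) = (−1)·(−6)·3·(−4) = −72 ≡ 5, so v_1 = 5^{−1} = 9 (mod 11).
  i = 2 (α = 5): (5−4)(5−10)(5−1)(5−8) = 1·(−5)·4·(−3) = 60 ≡ 5, so v_2 = 5^{−1} = 9 (mod 11).
  i = 3 (α = 10): (10−4)(10−5)(10−1)(10−8) = 6·5·9·2 = 540 ≡ 1, so v_3 = 1^{−1} = 1 (mod 11).
  i = 4 (α = 1): (1−4)(1−5)(1−10)(1−8) = (−3)·(−4)·(−9)·(−7) = 756 ≡ 8, so v_4 = 8^{−1} = 7 (mod 11).
  i = 5 (α = 8): (8−4)(8−5)(8−10)(8−1) = 4·3·(−2)·7 = −168 ≡ 8, so v_5 = 8^{−1} = 7 (mod 11).
  v = [9, 9, 1, 7, 7].
Step 2: syndromes of r = [9, 1, 9, 0, 10] (all sums mod 11).
  S_0 = Σ v_i r_i = 9·9 + 9·1 + 1·9 + 7·0 + 7·10 = 169 ≡ 4.
  S_1 = Σ v_i α_i r_i = 9·4·9 + 9·5·1 + 1·10·9 + 7·1·0 + 7·8·10 = 1019 ≡ 7.
  α_i^2 mod 11 = [5, 3, 1, 1, 9].
  S_2 = Σ v_i α_i^2 r_i = 9·5·9 + 9·3·1 + 1·1·9 + 7·1·0 + 7·9·10 = 1071 ≡ 4.
  S = (4, 7, 4) ≠ 0, so r is not a codeword (an error is present).
Step 3: locate the error. For a single error e at position i, S_ℓ = v_i·e·α_i^ℓ, so α_err = S_1/S_0.
  S_0^{−1} = 4^{−1} = 3 (mod 11), so α_err = 7·3 = 21 ≡ 10 = α_3. Error position i = 3.
  Consistency check: S_2/S_1 = 4·8 = 32 ≡ 10 = α_err ✓ (single-error assumption holds).
Step 4: error magnitude e = S_0/v_3 = S_0·∏_{j≠3}(α_3 − α_j) = 4·1 = 4 ≡ 4 (mod 11).
Step 5: correct position 3: c_3 = r_3 − e = 9 − 4 ≡ 5 (mod 11). Hence c = [9, 1, 5, 0, 10].
  Check: interpolating c through the α_i gives m(x) = 8 + 3·x (degree < 2) with m(α_i) = c_i for every i, so c is indeed a codeword.


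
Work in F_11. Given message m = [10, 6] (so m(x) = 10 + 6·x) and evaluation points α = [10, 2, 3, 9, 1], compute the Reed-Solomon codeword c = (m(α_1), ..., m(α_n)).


c = [4, 0, 6, 9, 5]

Message polynomial: m(x) = 10 + 6·x (mod 11).
For each evaluation point α_i, compute m(α_i) mod 11:
  α_1 = 10: Horner steps 6 → 4, so m(10) = 4.
  α_2 = 2: Horner steps 6 → 0, so m(2) = 0.
  α_3 = 3: Horner steps 6 → 6, so m(3) = 6.
  α_4 = 9: Horner steps 6 → 9, so m(9) = 9.
  α_5 = 1: Horner steps 6 → 5, so m(1) = 5.
Codeword c = [4, 0, 6, 9, 5] ∈ F_11^5.


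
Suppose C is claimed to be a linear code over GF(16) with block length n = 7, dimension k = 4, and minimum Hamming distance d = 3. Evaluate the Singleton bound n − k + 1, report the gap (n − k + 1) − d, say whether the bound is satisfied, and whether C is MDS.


Singleton RHS = n − k + 1 = 4, slack = 1, bound satisfied, not MDS.

Singleton bound: d ≤ n − k + 1.
Here n = 7, k = 4, so n − k + 1 = 4.
Given d = 3, check d ≤ 4: YES.
Slack = (n − k + 1) − d = 1.
The code is NOT MDS (slack = 1 > 0).
Description: the claimed parameters are [7, 4, 3]_16; such a code would be non-MDS.


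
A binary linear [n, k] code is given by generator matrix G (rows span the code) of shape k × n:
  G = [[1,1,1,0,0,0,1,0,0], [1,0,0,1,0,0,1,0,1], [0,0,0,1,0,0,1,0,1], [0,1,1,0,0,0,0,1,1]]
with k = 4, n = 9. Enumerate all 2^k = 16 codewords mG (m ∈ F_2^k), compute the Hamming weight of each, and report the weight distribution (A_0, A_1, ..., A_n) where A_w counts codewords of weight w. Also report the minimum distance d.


Weight distribution: A_0 = 1, A_1 = 1, A_2 = 1, A_3 = 4, A_4 = 5, A_5 = 3, A_6 = 1. Minimum distance d = 1.

Enumerate all 2^4 = 16 messages m ∈ F_2^4.
For each, compute codeword c = mG in F_2^9, then tally its weight.
  m = 0000 → c = 000000000, weight = 0.
  m = 1000 → c = 111000100, weight = 4.
  m = 0100 → c = 100100101, weight = 4.
  m = 1100 → c = 011100001, weight = 4.
  m = 0010 → c = 000100101, weight = 3.
  m = 1010 → c = 111100001, weight = 5.
  m = 0110 → c = 100000000, weight = 1.
  m = 1110 → c = 011000100, weight = 3.
  m = 0001 → c = 011000011, weight = 4.
  m = 1001 → c = 100000111, weight = 4.
  m = 0101 → c = 111100110, weight = 6.
  m = 1101 → c = 000100010, weight = 2.
  m = 0011 → c = 011100110, weight = 5.
  m = 1011 → c = 100100010, weight = 3.
  m = 0111 → c = 111000011, weight = 5.
  m = 1111 → c = 000000111, weight = 3.
Tally weights:
  weight 0: 1 codewords.
  weight 1: 1 codewords.
  weight 2: 1 codewords.
  weight 3: 4 codewords.
  weight 4: 5 codewords.
  weight 5: 3 codewords.
  weight 6: 1 codewords.
Minimum distance d = smallest w > 0 with A_w > 0 = 1.
Sanity: Σ A_w = 16 = 2^4 = 16 ✓.


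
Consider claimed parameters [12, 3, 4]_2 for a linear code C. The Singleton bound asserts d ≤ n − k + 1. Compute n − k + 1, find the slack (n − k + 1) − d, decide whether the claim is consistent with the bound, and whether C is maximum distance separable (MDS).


Singleton RHS = n − k + 1 = 10, slack = 6, bound satisfied, not MDS.

Singleton bound: d ≤ n − k + 1.
Here n = 12, k = 3, so n − k + 1 = 10.
Given d = 4, check d ≤ 10: YES.
Slack = (n − k + 1) − d = 6.
The code is NOT MDS (slack = 6 > 0).
Description: the claimed parameters are [12, 3, 4]_2; such a code would be non-MDS.


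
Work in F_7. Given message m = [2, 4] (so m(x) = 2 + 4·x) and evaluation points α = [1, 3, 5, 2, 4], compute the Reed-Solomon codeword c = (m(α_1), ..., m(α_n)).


c = [6, 0, 1, 3, 4]

Message polynomial: m(x) = 2 + 4·x (mod 7).
For each evaluation point α_i, compute m(α_i) mod 7:
  α_1 = 1: Horner steps 4 → 6, so m(1) = 6.
  α_2 = 3: Horner steps 4 → 0, so m(3) = 0.
  α_3 = 5: Horner steps 4 → 1, so m(5) = 1.
  α_4 = 2: Horner steps 4 → 3, so m(2) = 3.
  α_5 = 4: Horner steps 4 → 4, so m(4) = 4.
Codeword c = [6, 0, 1, 3, 4] ∈ F_7^5.


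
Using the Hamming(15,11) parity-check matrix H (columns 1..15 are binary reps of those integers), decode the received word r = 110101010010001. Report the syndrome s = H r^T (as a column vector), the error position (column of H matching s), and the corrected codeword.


s = (1, 1, 0, 1)^T, error position = 13, corrected codeword c = 110101010010101

Compute s = H r^T mod 2 one row at a time:
  s_1 = 1 + 0 + 0 + 1 + 0 + 0 + 0 + 1 = 3 ≡ 1 (mod 2).
  s_2 = 1 + 0 + 1 + 0 + 0 + 0 + 0 + 1 = 3 ≡ 1 (mod 2).
  s_3 = 1 + 0 + 1 + 0 + 0 + 1 + 0 + 1 = 4 ≡ 0 (mod 2).
  s_4 = 1 + 0 + 0 + 0 + 0 + 1 + 0 + 1 = 3 ≡ 1 (mod 2).
s = (1, 1, 0, 1)^T — this equals column 13 of H (binary 1101), so error is at position 13.
Correct: flip bit 13 of r = 110101010010001 to get c = 110101010010101.


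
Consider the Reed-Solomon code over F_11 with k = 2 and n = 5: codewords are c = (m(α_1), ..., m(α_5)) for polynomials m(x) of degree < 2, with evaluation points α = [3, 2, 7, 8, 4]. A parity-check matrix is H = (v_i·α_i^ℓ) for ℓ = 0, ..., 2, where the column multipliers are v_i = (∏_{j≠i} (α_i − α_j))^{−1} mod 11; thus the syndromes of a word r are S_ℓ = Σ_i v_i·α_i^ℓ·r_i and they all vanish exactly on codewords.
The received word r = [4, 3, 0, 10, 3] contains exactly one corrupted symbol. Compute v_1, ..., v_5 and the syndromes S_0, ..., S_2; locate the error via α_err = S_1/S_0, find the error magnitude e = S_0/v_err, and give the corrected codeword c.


S = (4, 8, 5), error at position 2, error magnitude e = 9, c = [4, 5, 0, 10, 3].

Step 1: column multipliers v_i = (∏_{j≠i}(α_i − α_j))^{−1} mod 11.
  i = 1 (α = 3): (3−2)(3−7)(3−8)(3−4) = 1·(−4)·(−5)·(−1) = −20 ≡ 2, so v_1 = 2^{−1} = 6 (mod 11).
  i = 2 (α = 2): (2−3)(2−7)(2−8)(2−4) = (−1)·(−5)·(−6)·(−2) = 60 ≡ 5, so v_2 = 5^{−1} = 9 (mod 11).
  i = 3 (α = 7): (7−3)(7−2)(7−8)(7−4) = 4·5·(−1)·3 = −60 ≡ 6, so v_3 = 6^{−1} = 2 (mod 11).
  i = 4 (α = 8): (8−3)(8−2)(8−7)(8−4) = 5·6·1·4 = 120 ≡ 10, so v_4 = 10^{−1} = 10 (mod 11).
  i = 5 (α = 4): (4−3)(4−2)(4−7)(4−8) = 1·2·(−3)·(−4) = 24 ≡ 2, so v_5 = 2^{−1} = 6 (mod 11).
  v = [6, 9, 2, 10, 6].
Step 2: syndromes of r = [4, 3, 0, 10, 3] (all sums mod 11).
  S_0 = Σ v_i r_i = 6·4 + 9·3 + 2·0 + 10·10 + 6·3 = 169 ≡ 4.
  S_1 = Σ v_i α_i r_i = 6·3·4 + 9·2·3 + 2·7·0 + 10·8·10 + 6·4·3 = 998 ≡ 8.
  α_i^2 mod 11 = [9, 4, 5, 9, 5].
  S_2 = Σ v_i α_i^2 r_i = 6·9·4 + 9·4·3 + 2·5·0 + 10·9·10 + 6·5·3 = 1314 ≡ 5.
  S = (4, 8, 5) ≠ 0, so r is not a codeword (an error is present).
Step 3: locate the error. For a single error e at position i, S_ℓ = v_i·e·α_i^ℓ, so α_err = S_1/S_0.
  S_0^{−1} = 4^{−1} = 3 (mod 11), so α_err = 8·3 = 24 ≡ 2 = α_2. Error position i = 2.
  Consistency check: S_2/S_1 = 5·7 = 35 ≡ 2 = α_err ✓ (single-error assumption holds).
Step 4: error magnitude e = S_0/v_2 = S_0·∏_{j≠2}(α_2 − α_j) = 4·5 = 20 ≡ 9 (mod 11).
Step 5: correct position 2: c_2 = r_2 − e = 3 − 9 ≡ 5 (mod 11). Hence c = [4, 5, 0, 10, 3].
  Check: interpolating c through the α_i gives m(x) = 7 + 10·x (degree < 2) with m(α_i) = c_i for every i, so c is indeed a codeword.
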